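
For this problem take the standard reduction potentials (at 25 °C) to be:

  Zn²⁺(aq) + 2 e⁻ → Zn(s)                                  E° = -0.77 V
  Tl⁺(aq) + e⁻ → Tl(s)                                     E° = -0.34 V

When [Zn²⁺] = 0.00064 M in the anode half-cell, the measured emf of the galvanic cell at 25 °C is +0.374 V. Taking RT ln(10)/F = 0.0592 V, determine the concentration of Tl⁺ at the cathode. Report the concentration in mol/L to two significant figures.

Tl⁺/Tl is the cathode, Zn²⁺/Zn the anode: E°cell = +0.43 V, n = 2.
Overall reaction: 2 Tl⁺(aq) + Zn(s) → 2 Tl(s) + Zn²⁺(aq); Q = [Zn²⁺]^1/[Tl⁺]^2.
From E = E° − (0.0592/n) log Q: log Q = (E° − E)·n/0.0592 = (+0.43 − (+0.374))·2/0.0592 = 1.8919.
So 2·log[Tl⁺] = 1·log(0.00064) − log Q = -3.1938 − (1.8919) = -5.0857; log[Tl⁺] = -5.0857 / 2 = -2.5429; [Tl⁺] = 10^(-2.5429) ≈ 0.0029 M.

0.0029 M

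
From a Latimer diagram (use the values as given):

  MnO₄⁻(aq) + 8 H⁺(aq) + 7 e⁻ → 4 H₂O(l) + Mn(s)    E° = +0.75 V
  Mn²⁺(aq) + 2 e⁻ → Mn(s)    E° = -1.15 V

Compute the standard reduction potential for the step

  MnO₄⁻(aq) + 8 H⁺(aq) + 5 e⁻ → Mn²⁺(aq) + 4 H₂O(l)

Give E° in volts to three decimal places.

+1.510 V

Sequential free energies add, so n₃E°₃ = n₁E°₁ + n₂E°₂.
With n₃ = 7, and the known step contributing 2×(-1.15) V, the unknown satisfies 5·E° = 7×(+0.75) − 2×(-1.15) = +7.550.
E° = +7.550 / 5 = +1.510 V.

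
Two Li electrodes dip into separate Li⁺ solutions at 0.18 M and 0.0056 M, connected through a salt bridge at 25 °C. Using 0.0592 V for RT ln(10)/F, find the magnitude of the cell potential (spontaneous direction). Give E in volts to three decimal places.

For a concentration cell E°cell = 0. The 0.18 M side is the cathode (reduction is favoured where [Li⁺] is higher).
With n = 1, E = −(0.0592/1) log([Li⁺]ₐₙ/[Li⁺]꜀ₐₜ) = −(0.0592/1) log(0.0056/0.18) = −(0.0592/1)(-1.507) = +0.089 V.

+0.089 V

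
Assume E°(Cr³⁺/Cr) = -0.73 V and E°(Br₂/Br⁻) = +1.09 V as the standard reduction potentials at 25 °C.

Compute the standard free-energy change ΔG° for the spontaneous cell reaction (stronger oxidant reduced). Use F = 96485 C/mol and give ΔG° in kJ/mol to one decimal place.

-1053.6 kJ/mol

Br₂/Br⁻ (E° = +1.09 V) is the cathode; Cr³⁺/Cr (E° = -0.73 V) is the anode, so E°cell = +1.82 V.
Balancing electrons gives n = 6 (lcm of 2 and 3).
ΔG° = −nFE° = −(6)(96485)(+1.82) = -1,053,616 J = -1053.6 kJ/mol.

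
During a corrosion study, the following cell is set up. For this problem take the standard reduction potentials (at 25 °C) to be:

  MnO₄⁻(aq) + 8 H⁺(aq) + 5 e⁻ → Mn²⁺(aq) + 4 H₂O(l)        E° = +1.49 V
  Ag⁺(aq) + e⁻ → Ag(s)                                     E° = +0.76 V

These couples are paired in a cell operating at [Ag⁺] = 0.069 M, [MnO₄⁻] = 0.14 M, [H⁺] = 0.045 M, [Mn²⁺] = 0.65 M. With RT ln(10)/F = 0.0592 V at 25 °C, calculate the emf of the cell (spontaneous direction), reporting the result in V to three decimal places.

+0.663 V

MnO₄⁻/Mn²⁺ is the cathode (higher E°), Ag⁺/Ag the anode: E°cell = +1.49 − (+0.76) = +0.73 V, n = 5.
Overall: MnO₄⁻(aq) + 8 H⁺(aq) + 5 Ag(s) → Mn²⁺(aq) + 4 H₂O(l) + 5 Ag⁺(aq)
Q = [Mn²⁺]·[Ag⁺]^5 / ([MnO₄⁻]·[H⁺]^8); log Q = 5.635.
E = E° − (0.0592/n) log Q = +0.73 − (0.0592/5)(5.635) = +0.663 V.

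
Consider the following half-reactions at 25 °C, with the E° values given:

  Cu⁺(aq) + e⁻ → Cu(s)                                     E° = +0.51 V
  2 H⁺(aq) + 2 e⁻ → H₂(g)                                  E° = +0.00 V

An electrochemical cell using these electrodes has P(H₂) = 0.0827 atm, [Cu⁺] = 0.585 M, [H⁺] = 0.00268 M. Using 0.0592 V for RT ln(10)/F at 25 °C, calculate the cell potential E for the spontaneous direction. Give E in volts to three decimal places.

Cu⁺/Cu is the cathode (higher E°), H⁺/H₂ the anode: E°cell = +0.51 − (+0.00) = +0.51 V, n = 2.
Overall: 2 Cu⁺(aq) + H₂(g) → 2 Cu(s) + 2 H⁺(aq)
Q = [H⁺]^2 / ([Cu⁺]^2·P(H₂)); log Q = -3.596.
E = E° − (0.0592/n) log Q = +0.51 − (0.0592/2)(-3.596) = +0.616 V.

+0.616 V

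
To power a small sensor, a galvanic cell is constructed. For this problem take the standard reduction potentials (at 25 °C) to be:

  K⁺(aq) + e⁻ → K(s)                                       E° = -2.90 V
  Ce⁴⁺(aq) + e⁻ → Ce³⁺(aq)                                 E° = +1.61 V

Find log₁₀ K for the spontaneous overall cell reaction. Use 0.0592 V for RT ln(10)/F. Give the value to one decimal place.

Cathode: Ce⁴⁺/Ce³⁺; anode: K⁺/K. E°cell = +4.51 V, n = 1.
log K = nE°cell / 0.0592 = (1)(+4.51) / 0.0592 = 76.2.

76.2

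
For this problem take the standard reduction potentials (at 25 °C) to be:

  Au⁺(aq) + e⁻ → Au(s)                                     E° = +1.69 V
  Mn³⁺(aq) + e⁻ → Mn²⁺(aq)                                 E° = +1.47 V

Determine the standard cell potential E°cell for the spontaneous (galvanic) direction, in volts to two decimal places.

The Au⁺/Au couple has the higher reduction potential, so it is the cathode; Mn³⁺/Mn²⁺ is oxidised at the anode.
E°cell = E°(cathode) − E°(anode) = (+1.69) − (+1.47) = +0.22 V.
Since E°cell > 0, the reaction is spontaneous under standard conditions.

+0.22 V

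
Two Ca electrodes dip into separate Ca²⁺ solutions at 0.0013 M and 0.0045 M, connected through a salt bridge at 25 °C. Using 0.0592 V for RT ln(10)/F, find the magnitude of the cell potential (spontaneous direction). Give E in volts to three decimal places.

For a concentration cell E°cell = 0. The 0.0045 M side is the cathode (reduction is favoured where [Ca²⁺] is higher).
With n = 2, E = −(0.0592/2) log([Ca²⁺]ₐₙ/[Ca²⁺]꜀ₐₜ) = −(0.0592/2) log(0.0013/0.0045) = −(0.0592/2)(-0.539) = +0.016 V.

+0.016 V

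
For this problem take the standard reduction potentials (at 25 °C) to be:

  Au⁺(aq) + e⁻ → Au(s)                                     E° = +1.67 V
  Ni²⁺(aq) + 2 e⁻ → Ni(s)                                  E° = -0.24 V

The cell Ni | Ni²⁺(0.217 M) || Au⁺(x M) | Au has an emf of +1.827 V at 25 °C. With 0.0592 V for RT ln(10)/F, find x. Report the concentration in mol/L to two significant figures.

0.018 M

Au⁺/Au is the cathode, Ni²⁺/Ni the anode: E°cell = +1.91 V, n = 2.
Overall reaction: 2 Au⁺(aq) + Ni(s) → 2 Au(s) + Ni²⁺(aq); Q = [Ni²⁺]^1/[Au⁺]^2.
From E = E° − (0.0592/n) log Q: log Q = (E° − E)·n/0.0592 = (+1.91 − (+1.827))·2/0.0592 = 2.8041.
So 2·log[Au⁺] = 1·log(0.217) − log Q = -0.6635 − (2.8041) = -3.4676; log[Au⁺] = -3.4676 / 2 = -1.7338; [Au⁺] = 10^(-1.7338) ≈ 0.018 M.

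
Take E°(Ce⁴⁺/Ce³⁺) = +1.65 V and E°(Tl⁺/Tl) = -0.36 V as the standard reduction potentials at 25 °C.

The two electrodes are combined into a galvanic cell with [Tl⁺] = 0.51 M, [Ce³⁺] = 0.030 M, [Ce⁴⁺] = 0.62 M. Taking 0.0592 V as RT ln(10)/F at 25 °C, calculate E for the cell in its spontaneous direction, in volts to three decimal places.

Ce⁴⁺/Ce³⁺ is the cathode (higher E°), Tl⁺/Tl the anode: E°cell = +1.65 − (-0.36) = +2.01 V, n = 1.
Overall: Ce⁴⁺(aq) + Tl(s) → Ce³⁺(aq) + Tl⁺(aq)
Q = [Ce³⁺]·[Tl⁺] / ([Ce⁴⁺]); log Q = -1.608.
E = E° − (0.0592/n) log Q = +2.01 − (0.0592/1)(-1.608) = +2.105 V.

+2.105 V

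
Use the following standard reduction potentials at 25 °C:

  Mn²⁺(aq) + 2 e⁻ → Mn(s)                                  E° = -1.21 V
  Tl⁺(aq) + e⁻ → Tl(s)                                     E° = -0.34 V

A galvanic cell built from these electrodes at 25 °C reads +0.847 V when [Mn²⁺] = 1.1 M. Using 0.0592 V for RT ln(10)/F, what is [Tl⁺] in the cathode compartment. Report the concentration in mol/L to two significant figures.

Tl⁺/Tl is the cathode, Mn²⁺/Mn the anode: E°cell = +0.87 V, n = 2.
Overall reaction: 2 Tl⁺(aq) + Mn(s) → 2 Tl(s) + Mn²⁺(aq); Q = [Mn²⁺]^1/[Tl⁺]^2.
From E = E° − (0.0592/n) log Q: log Q = (E° − E)·n/0.0592 = (+0.87 − (+0.847))·2/0.0592 = 0.7770.
So 2·log[Tl⁺] = 1·log(1.1) − log Q = 0.0414 − (0.7770) = -0.7356; log[Tl⁺] = -0.7356 / 2 = -0.3678; [Tl⁺] = 10^(-0.3678) ≈ 0.43 M.

0.43 M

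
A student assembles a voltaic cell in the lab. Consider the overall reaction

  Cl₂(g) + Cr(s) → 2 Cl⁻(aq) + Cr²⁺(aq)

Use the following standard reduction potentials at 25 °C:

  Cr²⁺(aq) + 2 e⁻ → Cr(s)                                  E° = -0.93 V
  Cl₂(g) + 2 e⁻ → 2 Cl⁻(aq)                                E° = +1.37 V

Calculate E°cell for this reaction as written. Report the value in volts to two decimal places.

+2.30 V

The Cl₂/Cl⁻ couple has the higher reduction potential, so it is the cathode; Cr²⁺/Cr is oxidised at the anode.
E°cell = E°(cathode) − E°(anode) = (+1.37) − (-0.93) = +2.30 V.
Since E°cell > 0, the reaction is spontaneous under standard conditions.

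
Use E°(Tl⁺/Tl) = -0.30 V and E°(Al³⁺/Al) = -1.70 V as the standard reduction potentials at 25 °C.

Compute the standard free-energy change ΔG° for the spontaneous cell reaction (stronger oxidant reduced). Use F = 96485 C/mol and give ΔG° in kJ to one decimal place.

Tl⁺/Tl (E° = -0.30 V) is the cathode; Al³⁺/Al (E° = -1.70 V) is the anode, so E°cell = +1.40 V.
Balancing electrons gives n = 3 (lcm of 1 and 3).
ΔG° = −nFE° = −(3)(96485)(+1.40) = -405,237 J = -405.2 kJ.

-405.2 kJ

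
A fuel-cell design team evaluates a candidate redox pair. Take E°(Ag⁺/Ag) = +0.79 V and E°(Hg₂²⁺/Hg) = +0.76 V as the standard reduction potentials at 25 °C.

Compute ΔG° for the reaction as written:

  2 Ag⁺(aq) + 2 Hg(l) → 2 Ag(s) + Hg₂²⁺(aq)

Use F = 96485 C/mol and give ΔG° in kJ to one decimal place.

As written, Ag⁺/Ag is reduced (cathode) and Hg₂²⁺/Hg is oxidised (anode), so E°cell = (+0.79) − (+0.76) = +0.03 V.
Balancing electrons gives n = 2.
ΔG° = −nFE° = −(2)(96485)(+0.03) = -5,789 J = -5.8 kJ.

-5.8 kJ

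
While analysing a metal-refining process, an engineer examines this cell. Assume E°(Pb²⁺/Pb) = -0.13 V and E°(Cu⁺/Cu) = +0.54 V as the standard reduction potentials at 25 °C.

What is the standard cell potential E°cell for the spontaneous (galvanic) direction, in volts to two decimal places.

The Cu⁺/Cu couple has the higher reduction potential, so it is the cathode; Pb²⁺/Pb is oxidised at the anode.
E°cell = E°(cathode) − E°(anode) = (+0.54) − (-0.13) = +0.67 V.
Since E°cell > 0, the reaction is spontaneous under standard conditions.

+0.67 V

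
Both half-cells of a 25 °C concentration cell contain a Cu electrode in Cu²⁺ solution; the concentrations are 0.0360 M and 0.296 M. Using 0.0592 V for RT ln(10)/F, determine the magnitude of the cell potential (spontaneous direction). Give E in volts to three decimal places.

For a concentration cell E°cell = 0. The 0.296 M side is the cathode (reduction is favoured where [Cu²⁺] is higher).
With n = 2, E = −(0.0592/2) log([Cu²⁺]ₐₙ/[Cu²⁺]꜀ₐₜ) = −(0.0592/2) log(0.036/0.296) = −(0.0592/2)(-0.915) = +0.027 V.

+0.027 V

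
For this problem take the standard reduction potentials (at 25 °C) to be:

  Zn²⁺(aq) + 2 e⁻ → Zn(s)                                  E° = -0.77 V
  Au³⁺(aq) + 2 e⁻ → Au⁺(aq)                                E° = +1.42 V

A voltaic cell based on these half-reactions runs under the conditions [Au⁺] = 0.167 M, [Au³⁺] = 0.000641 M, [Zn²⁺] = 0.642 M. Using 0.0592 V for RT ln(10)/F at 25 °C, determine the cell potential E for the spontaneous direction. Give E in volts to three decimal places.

+2.124 V

Au³⁺/Au⁺ is the cathode (higher E°), Zn²⁺/Zn the anode: E°cell = +1.42 − (-0.77) = +2.19 V, n = 2.
Overall: Au³⁺(aq) + Zn(s) → Au⁺(aq) + Zn²⁺(aq)
Q = [Au⁺]·[Zn²⁺] / ([Au³⁺]); log Q = 2.223.
E = E° − (0.0592/n) log Q = +2.19 − (0.0592/2)(2.223) = +2.124 V.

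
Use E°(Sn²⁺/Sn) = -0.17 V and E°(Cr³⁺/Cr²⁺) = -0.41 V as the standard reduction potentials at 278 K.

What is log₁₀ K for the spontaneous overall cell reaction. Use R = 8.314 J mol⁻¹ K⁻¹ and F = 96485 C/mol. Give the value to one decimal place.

Cathode: Sn²⁺/Sn; anode: Cr³⁺/Cr²⁺. E°cell = (-0.17) − (-0.41) = +0.24 V, with n = 2.
ΔG° = −nFE° = −RT ln K, so ln K = nFE°/(RT) = (2)(96485)(+0.24) / ((8.314)(278)) = 20.038.
log₁₀ K = 20.038 / ln 10 = 8.7.

8.7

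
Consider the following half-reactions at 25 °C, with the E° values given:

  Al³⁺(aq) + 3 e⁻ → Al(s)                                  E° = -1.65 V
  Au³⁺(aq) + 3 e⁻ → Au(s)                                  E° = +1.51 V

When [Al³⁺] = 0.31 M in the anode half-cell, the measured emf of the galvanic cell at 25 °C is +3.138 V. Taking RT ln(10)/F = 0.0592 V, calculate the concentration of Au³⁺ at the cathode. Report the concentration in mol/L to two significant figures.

0.024 M

Au³⁺/Au is the cathode, Al³⁺/Al the anode: E°cell = +3.16 V, n = 3.
Overall reaction: Au³⁺(aq) + Al(s) → Au(s) + Al³⁺(aq); Q = [Al³⁺]^1/[Au³⁺]^1.
From E = E° − (0.0592/n) log Q: log Q = (E° − E)·n/0.0592 = (+3.16 − (+3.138))·3/0.0592 = 1.1149.
So 1·log[Au³⁺] = 1·log(0.31) − log Q = -0.5086 − (1.1149) = -1.6235; [Au³⁺] = 10^(-1.6235) ≈ 0.024 M.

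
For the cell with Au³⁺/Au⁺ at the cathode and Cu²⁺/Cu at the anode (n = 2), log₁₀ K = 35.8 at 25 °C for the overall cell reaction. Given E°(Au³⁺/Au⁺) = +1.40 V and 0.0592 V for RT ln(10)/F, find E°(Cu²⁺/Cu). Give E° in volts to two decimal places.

+0.34 V

E°cell = (0.0592/n)·log K = (0.0592/2)(35.8) = +1.060 V.
Since Au³⁺/Au⁺ is the cathode and Cu²⁺/Cu the anode, E°cell = E°(Au³⁺/Au⁺) − E°(Cu²⁺/Cu).
So E°(Cu²⁺/Cu) = E°(Au³⁺/Au⁺) − E°cell = (+1.40) − (+1.060) = +0.34 V.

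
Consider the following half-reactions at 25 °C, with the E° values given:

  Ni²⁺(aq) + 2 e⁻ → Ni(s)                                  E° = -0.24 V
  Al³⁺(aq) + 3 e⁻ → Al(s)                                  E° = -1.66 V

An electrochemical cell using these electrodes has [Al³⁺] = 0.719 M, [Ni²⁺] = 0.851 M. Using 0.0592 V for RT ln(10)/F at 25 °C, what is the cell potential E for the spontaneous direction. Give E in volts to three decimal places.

Ni²⁺/Ni is the cathode (higher E°), Al³⁺/Al the anode: E°cell = -0.24 − (-1.66) = +1.42 V, n = 6.
Overall: 3 Ni²⁺(aq) + 2 Al(s) → 3 Ni(s) + 2 Al³⁺(aq)
Q = [Al³⁺]^2 / ([Ni²⁺]^3); log Q = -0.076.
E = E° − (0.0592/n) log Q = +1.42 − (0.0592/6)(-0.076) = +1.421 V.

+1.421 V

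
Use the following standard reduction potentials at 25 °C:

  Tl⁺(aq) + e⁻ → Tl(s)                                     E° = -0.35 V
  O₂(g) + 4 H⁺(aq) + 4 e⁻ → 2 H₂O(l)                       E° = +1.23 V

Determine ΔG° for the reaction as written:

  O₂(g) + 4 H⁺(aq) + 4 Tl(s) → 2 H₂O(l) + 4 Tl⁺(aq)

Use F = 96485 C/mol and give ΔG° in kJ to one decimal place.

-609.8 kJ

As written, O₂/H₂O is reduced (cathode) and Tl⁺/Tl is oxidised (anode), so E°cell = (+1.23) − (-0.35) = +1.58 V.
Balancing electrons gives n = 4.
ΔG° = −nFE° = −(4)(96485)(+1.58) = -609,785 J = -609.8 kJ.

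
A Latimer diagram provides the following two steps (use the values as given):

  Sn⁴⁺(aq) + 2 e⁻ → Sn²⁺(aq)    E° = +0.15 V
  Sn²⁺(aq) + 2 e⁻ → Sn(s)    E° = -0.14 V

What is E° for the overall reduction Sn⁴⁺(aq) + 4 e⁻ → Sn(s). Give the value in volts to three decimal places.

Standard free energies of sequential steps add: ΔG°₃ = ΔG°₁ + ΔG°₂, so n₃E°₃ = n₁E°₁ + n₂E°₂.
E°₃ = (2×+0.15 + 2×-0.14) / 4 = (+0.020) / 4 = +0.005 V.

+0.005 V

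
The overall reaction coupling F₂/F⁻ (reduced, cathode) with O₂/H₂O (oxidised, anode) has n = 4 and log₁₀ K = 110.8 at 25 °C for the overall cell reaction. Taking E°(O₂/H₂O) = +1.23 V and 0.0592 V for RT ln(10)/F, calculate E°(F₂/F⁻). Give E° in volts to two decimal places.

E°cell = (0.0592/n)·log K = (0.0592/4)(110.8) = +1.640 V.
Since F₂/F⁻ is the cathode and O₂/H₂O the anode, E°cell = E°(F₂/F⁻) − E°(O₂/H₂O).
So E°(F₂/F⁻) = E°cell + E°(O₂/H₂O) = +1.640 + (+1.23) = +2.87 V.

+2.87 V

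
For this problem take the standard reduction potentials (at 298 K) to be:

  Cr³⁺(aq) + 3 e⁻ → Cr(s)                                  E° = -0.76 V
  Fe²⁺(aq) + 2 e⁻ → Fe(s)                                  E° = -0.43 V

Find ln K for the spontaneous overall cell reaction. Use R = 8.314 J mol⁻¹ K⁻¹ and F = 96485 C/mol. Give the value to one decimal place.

77.1

Cathode: Fe²⁺/Fe; anode: Cr³⁺/Cr. E°cell = (-0.43) − (-0.76) = +0.33 V, with n = 6.
ΔG° = −nFE° = −RT ln K, so ln K = nFE°/(RT) = (6)(96485)(+0.33) / ((8.314)(298)) = 77.108.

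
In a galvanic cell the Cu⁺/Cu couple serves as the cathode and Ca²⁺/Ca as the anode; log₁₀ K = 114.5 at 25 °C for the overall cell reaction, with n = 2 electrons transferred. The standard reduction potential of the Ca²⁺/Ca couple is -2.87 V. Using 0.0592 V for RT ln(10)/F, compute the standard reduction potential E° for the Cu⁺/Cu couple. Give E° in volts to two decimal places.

+0.52 V

E°cell = (0.0592/n)·log K = (0.0592/2)(114.5) = +3.389 V.
Since Cu⁺/Cu is the cathode and Ca²⁺/Ca the anode, E°cell = E°(Cu⁺/Cu) − E°(Ca²⁺/Ca).
So E°(Cu⁺/Cu) = E°cell + E°(Ca²⁺/Ca) = +3.389 + (-2.87) = +0.52 V.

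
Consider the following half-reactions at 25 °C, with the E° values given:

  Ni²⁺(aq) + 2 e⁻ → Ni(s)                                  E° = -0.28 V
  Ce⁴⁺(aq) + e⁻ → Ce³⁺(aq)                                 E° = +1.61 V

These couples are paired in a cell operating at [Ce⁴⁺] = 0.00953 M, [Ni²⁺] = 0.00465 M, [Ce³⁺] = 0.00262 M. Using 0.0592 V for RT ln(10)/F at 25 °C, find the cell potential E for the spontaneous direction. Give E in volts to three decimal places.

Ce⁴⁺/Ce³⁺ is the cathode (higher E°), Ni²⁺/Ni the anode: E°cell = +1.61 − (-0.28) = +1.89 V, n = 2.
Overall: 2 Ce⁴⁺(aq) + Ni(s) → 2 Ce³⁺(aq) + Ni²⁺(aq)
Q = [Ce³⁺]^2·[Ni²⁺] / ([Ce⁴⁺]^2); log Q = -3.454.
E = E° − (0.0592/n) log Q = +1.89 − (0.0592/2)(-3.454) = +1.992 V.

+1.992 V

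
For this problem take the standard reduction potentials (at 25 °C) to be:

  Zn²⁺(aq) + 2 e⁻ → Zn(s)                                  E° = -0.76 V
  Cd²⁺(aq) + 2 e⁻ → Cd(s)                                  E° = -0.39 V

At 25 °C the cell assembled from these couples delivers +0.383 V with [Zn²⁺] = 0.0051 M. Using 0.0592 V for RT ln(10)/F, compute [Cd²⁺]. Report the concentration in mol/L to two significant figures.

Cd²⁺/Cd is the cathode, Zn²⁺/Zn the anode: E°cell = +0.37 V, n = 2.
Overall reaction: Cd²⁺(aq) + Zn(s) → Cd(s) + Zn²⁺(aq); Q = [Zn²⁺]^1/[Cd²⁺]^1.
From E = E° − (0.0592/n) log Q: log Q = (E° − E)·n/0.0592 = (+0.37 − (+0.383))·2/0.0592 = -0.4392.
So 1·log[Cd²⁺] = 1·log(0.0051) − log Q = -2.2924 − (-0.4392) = -1.8532; [Cd²⁺] = 10^(-1.8532) ≈ 0.014 M.

0.014 M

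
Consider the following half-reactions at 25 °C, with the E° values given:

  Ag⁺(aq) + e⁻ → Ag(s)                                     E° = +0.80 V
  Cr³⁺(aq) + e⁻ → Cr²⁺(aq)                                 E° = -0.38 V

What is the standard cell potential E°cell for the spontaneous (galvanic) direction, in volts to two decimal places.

The Ag⁺/Ag couple has the higher reduction potential, so it is the cathode; Cr³⁺/Cr²⁺ is oxidised at the anode.
E°cell = E°(cathode) − E°(anode) = (+0.80) − (-0.38) = +1.18 V.

+1.18 V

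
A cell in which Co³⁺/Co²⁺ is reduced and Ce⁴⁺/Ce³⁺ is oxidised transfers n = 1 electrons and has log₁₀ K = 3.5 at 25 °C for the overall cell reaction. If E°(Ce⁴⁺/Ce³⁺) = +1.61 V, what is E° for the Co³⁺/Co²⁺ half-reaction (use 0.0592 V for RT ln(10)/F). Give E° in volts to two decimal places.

+1.82 V

E°cell = (0.0592/n)·log K = (0.0592/1)(3.5) = +0.207 V.
Since Co³⁺/Co²⁺ is the cathode and Ce⁴⁺/Ce³⁺ the anode, E°cell = E°(Co³⁺/Co²⁺) − E°(Ce⁴⁺/Ce³⁺).
So E°(Co³⁺/Co²⁺) = E°cell + E°(Ce⁴⁺/Ce³⁺) = +0.207 + (+1.61) = +1.82 V.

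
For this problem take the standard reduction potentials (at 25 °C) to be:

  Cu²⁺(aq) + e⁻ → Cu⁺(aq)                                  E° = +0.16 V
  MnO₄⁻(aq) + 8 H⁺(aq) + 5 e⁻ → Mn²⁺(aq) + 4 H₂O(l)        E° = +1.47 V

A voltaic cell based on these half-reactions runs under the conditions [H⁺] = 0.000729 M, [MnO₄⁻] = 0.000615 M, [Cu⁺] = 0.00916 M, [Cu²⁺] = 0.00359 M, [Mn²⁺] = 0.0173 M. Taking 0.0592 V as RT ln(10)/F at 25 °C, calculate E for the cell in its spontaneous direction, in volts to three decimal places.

+1.020 V

MnO₄⁻/Mn²⁺ is the cathode (higher E°), Cu²⁺/Cu⁺ the anode: E°cell = +1.47 − (+0.16) = +1.31 V, n = 5.
Overall: MnO₄⁻(aq) + 8 H⁺(aq) + 5 Cu⁺(aq) → Mn²⁺(aq) + 4 H₂O(l) + 5 Cu²⁺(aq)
Q = [Mn²⁺]·[Cu²⁺]^5 / ([MnO₄⁻]·[H⁺]^8·[Cu⁺]^5); log Q = 24.513.
E = E° − (0.0592/n) log Q = +1.31 − (0.0592/5)(24.513) = +1.020 V.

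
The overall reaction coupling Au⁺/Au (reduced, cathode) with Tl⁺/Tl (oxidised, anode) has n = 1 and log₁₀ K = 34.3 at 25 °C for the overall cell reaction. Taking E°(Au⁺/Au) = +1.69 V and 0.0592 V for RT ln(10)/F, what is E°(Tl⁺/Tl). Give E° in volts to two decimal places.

-0.34 V

E°cell = (0.0592/n)·log K = (0.0592/1)(34.3) = +2.031 V.
Since Au⁺/Au is the cathode and Tl⁺/Tl the anode, E°cell = E°(Au⁺/Au) − E°(Tl⁺/Tl).
So E°(Tl⁺/Tl) = E°(Au⁺/Au) − E°cell = (+1.69) − (+2.031) = -0.34 V.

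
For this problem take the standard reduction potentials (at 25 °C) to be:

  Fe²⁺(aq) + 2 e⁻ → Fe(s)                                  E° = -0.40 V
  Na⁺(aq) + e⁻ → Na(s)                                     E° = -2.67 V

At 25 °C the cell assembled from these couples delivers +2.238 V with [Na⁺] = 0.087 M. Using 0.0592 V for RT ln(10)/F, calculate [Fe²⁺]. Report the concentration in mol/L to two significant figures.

0.00063 M

Fe²⁺/Fe is the cathode, Na⁺/Na the anode: E°cell = +2.27 V, n = 2.
Overall reaction: Fe²⁺(aq) + 2 Na(s) → Fe(s) + 2 Na⁺(aq); Q = [Na⁺]^2/[Fe²⁺]^1.
From E = E° − (0.0592/n) log Q: log Q = (E° − E)·n/0.0592 = (+2.27 − (+2.238))·2/0.0592 = 1.0811.
So 1·log[Fe²⁺] = 2·log(0.087) − log Q = -2.1210 − (1.0811) = -3.2021; [Fe²⁺] = 10^(-3.2021) ≈ 0.00063 M.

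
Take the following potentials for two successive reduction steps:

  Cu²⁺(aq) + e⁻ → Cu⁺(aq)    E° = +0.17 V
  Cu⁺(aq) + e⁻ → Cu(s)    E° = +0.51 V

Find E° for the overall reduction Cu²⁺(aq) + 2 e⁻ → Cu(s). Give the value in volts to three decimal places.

Adding the free-energy changes (−nFE°) of the two steps gives −n₃FE°₃ = −n₁FE°₁ − n₂FE°₂.
E°₃ = (1×+0.17 + 1×+0.51) / 2 = (+0.680) / 2 = +0.340 V.

+0.340 V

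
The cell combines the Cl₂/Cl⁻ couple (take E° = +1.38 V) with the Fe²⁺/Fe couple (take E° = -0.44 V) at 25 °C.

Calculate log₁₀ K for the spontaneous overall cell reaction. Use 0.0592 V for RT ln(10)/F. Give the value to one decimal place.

Cathode: Cl₂/Cl⁻; anode: Fe²⁺/Fe. E°cell = +1.82 V, n = 2.
log K = nE°cell / 0.0592 = (2)(+1.82) / 0.0592 = 61.5.

61.5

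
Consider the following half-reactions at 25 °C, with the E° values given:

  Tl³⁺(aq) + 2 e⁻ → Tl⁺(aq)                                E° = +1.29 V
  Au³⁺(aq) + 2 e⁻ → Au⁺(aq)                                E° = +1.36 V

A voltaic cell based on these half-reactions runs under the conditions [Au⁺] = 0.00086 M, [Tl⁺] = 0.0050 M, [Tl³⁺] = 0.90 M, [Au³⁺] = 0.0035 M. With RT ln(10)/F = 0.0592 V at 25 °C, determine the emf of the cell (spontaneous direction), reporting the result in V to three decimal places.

Au³⁺/Au⁺ is the cathode (higher E°), Tl³⁺/Tl⁺ the anode: E°cell = +1.36 − (+1.29) = +0.07 V, n = 2.
Overall: Au³⁺(aq) + Tl⁺(aq) → Au⁺(aq) + Tl³⁺(aq)
Q = [Au⁺]·[Tl³⁺] / ([Au³⁺]·[Tl⁺]); log Q = 1.646.
E = E° − (0.0592/n) log Q = +0.07 − (0.0592/2)(1.646) = +0.021 V.

+0.021 V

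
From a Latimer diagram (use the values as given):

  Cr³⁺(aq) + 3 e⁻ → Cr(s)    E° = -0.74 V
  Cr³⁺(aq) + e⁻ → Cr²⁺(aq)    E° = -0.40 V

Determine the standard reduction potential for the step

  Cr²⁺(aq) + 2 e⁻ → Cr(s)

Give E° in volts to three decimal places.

-0.910 V

Sequential free energies add, so n₃E°₃ = n₁E°₁ + n₂E°₂.
With n₃ = 3, and the known step contributing 1×(-0.40) V, the unknown satisfies 2·E° = 3×(-0.74) − 1×(-0.40) = -1.820.
E° = -1.820 / 2 = -0.910 V.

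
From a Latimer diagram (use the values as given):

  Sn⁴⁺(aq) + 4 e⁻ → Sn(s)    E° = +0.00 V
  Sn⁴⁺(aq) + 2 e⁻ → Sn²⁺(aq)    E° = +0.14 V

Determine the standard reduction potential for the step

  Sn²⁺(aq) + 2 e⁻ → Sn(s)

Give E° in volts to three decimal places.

Sequential free energies add, so n₃E°₃ = n₁E°₁ + n₂E°₂.
With n₃ = 4, and the known step contributing 2×(+0.14) V, the unknown satisfies 2·E° = 4×(+0.00) − 2×(+0.14) = -0.280.
E° = -0.280 / 2 = -0.140 V.

-0.140 V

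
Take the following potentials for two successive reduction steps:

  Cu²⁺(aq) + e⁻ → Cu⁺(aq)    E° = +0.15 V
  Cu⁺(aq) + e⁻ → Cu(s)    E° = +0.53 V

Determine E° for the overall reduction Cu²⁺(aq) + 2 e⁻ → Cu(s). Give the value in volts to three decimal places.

+0.340 V

Adding the free-energy changes (−nFE°) of the two steps gives −n₃FE°₃ = −n₁FE°₁ − n₂FE°₂.
E°₃ = (1×+0.15 + 1×+0.53) / 2 = (+0.680) / 2 = +0.340 V.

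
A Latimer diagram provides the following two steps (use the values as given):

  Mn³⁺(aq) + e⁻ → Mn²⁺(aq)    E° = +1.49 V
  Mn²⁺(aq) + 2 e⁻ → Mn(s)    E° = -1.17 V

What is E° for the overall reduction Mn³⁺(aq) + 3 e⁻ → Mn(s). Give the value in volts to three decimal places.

-0.283 V

Adding the free-energy changes (−nFE°) of the two steps gives −n₃FE°₃ = −n₁FE°₁ − n₂FE°₂.
E°₃ = (1×+1.49 + 2×-1.17) / 3 = (-0.850) / 3 = -0.283 V.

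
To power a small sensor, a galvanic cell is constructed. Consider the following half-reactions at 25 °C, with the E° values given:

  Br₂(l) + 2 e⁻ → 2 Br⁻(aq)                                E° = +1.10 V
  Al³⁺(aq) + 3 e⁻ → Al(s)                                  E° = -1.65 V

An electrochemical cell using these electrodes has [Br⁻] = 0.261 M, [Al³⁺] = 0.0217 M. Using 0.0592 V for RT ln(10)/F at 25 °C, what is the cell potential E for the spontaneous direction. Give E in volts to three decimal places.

+2.817 V

Br₂/Br⁻ is the cathode (higher E°), Al³⁺/Al the anode: E°cell = +1.10 − (-1.65) = +2.75 V, n = 6.
Overall: 3 Br₂(l) + 2 Al(s) → 6 Br⁻(aq) + 2 Al³⁺(aq)
Q = [Br⁻]^6·[Al³⁺]^2; log Q = -6.827.
E = E° − (0.0592/n) log Q = +2.75 − (0.0592/6)(-6.827) = +2.817 V.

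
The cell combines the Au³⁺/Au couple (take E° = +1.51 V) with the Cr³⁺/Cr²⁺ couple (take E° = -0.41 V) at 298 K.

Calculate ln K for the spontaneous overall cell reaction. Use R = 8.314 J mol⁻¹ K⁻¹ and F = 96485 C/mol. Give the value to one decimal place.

Cathode: Au³⁺/Au; anode: Cr³⁺/Cr²⁺. E°cell = (+1.51) − (-0.41) = +1.92 V, with n = 3.
ΔG° = −nFE° = −RT ln K, so ln K = nFE°/(RT) = (3)(96485)(+1.92) / ((8.314)(298)) = 224.314.

224.3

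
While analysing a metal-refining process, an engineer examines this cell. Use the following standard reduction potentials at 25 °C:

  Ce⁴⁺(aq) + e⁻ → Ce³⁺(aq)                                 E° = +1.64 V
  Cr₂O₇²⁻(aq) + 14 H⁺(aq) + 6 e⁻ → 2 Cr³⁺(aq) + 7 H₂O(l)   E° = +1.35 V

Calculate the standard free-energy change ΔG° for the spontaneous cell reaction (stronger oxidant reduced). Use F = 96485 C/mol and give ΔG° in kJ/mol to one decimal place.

-167.9 kJ/mol

Ce⁴⁺/Ce³⁺ (E° = +1.64 V) is the cathode; Cr₂O₇²⁻/Cr³⁺ (E° = +1.35 V) is the anode, so E°cell = +0.29 V.
Balancing electrons gives n = 6 (lcm of 1 and 6).
ΔG° = −nFE° = −(6)(96485)(+0.29) = -167,884 J = -167.9 kJ/mol.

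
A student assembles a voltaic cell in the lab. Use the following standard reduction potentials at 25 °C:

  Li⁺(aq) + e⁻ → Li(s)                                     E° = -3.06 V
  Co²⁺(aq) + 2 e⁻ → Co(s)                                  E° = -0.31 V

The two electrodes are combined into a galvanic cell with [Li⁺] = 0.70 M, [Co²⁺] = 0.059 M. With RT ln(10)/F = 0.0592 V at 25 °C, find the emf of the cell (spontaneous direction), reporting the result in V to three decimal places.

Co²⁺/Co is the cathode (higher E°), Li⁺/Li the anode: E°cell = -0.31 − (-3.06) = +2.75 V, n = 2.
Overall: Co²⁺(aq) + 2 Li(s) → Co(s) + 2 Li⁺(aq)
Q = [Li⁺]^2 / ([Co²⁺]); log Q = 0.919.
E = E° − (0.0592/n) log Q = +2.75 − (0.0592/2)(0.919) = +2.723 V.

+2.723 V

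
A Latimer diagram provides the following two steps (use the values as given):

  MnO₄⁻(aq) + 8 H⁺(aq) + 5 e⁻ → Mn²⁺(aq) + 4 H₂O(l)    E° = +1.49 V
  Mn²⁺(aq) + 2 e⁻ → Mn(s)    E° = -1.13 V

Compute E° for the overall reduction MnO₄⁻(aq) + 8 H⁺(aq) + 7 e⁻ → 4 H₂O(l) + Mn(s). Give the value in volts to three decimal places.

+0.741 V

Standard free energies of sequential steps add: ΔG°₃ = ΔG°₁ + ΔG°₂, so n₃E°₃ = n₁E°₁ + n₂E°₂.
E°₃ = (5×+1.49 + 2×-1.13) / 7 = (+5.190) / 7 = +0.741 V.
Simply averaging or adding the two E° values would be wrong; the electron-weighted sum is required.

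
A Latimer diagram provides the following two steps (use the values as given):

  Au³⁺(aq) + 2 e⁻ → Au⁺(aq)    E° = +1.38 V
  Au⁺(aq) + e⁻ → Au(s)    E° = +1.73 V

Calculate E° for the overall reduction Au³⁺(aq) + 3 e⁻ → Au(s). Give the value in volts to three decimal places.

+1.497 V

Since ΔG° = −nFE° is additive over sequential reductions, n₃E°₃ = n₁E°₁ + n₂E°₂.
E°₃ = (2×+1.38 + 1×+1.73) / 3 = (+4.490) / 3 = +1.497 V.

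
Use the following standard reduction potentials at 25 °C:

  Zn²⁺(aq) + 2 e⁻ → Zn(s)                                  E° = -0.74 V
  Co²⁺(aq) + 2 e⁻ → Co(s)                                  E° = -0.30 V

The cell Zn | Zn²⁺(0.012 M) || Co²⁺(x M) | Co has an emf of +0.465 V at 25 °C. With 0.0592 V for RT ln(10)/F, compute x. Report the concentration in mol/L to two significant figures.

0.084 M

Co²⁺/Co is the cathode, Zn²⁺/Zn the anode: E°cell = +0.44 V, n = 2.
Overall reaction: Co²⁺(aq) + Zn(s) → Co(s) + Zn²⁺(aq); Q = [Zn²⁺]^1/[Co²⁺]^1.
From E = E° − (0.0592/n) log Q: log Q = (E° − E)·n/0.0592 = (+0.44 − (+0.465))·2/0.0592 = -0.8446.
So 1·log[Co²⁺] = 1·log(0.012) − log Q = -1.9208 − (-0.8446) = -1.0762; [Co²⁺] = 10^(-1.0762) ≈ 0.084 M.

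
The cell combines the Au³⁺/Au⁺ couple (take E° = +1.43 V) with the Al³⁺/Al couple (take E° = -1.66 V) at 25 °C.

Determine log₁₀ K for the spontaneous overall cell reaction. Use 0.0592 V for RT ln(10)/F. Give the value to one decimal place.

313.2

Cathode: Au³⁺/Au⁺; anode: Al³⁺/Al. E°cell = +3.09 V, n = 6.
log K = nE°cell / 0.0592 = (6)(+3.09) / 0.0592 = 313.2.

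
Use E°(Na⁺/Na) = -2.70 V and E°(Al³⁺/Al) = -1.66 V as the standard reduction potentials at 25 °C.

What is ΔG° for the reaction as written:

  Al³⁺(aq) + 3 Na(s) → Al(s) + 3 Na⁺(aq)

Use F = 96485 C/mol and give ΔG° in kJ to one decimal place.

-301.0 kJ

As written, Al³⁺/Al is reduced (cathode) and Na⁺/Na is oxidised (anode), so E°cell = (-1.66) − (-2.70) = +1.04 V.
Balancing electrons gives n = 3.
ΔG° = −nFE° = −(3)(96485)(+1.04) = -301,033 J = -301.0 kJ.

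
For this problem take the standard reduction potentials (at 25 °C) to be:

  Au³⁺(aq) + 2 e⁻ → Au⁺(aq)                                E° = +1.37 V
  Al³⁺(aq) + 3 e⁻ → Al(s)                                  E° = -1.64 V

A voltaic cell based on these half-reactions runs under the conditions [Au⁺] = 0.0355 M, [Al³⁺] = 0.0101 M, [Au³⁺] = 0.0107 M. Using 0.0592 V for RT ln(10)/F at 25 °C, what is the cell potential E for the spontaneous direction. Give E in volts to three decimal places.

Au³⁺/Au⁺ is the cathode (higher E°), Al³⁺/Al the anode: E°cell = +1.37 − (-1.64) = +3.01 V, n = 6.
Overall: 3 Au³⁺(aq) + 2 Al(s) → 3 Au⁺(aq) + 2 Al³⁺(aq)
Q = [Au⁺]^3·[Al³⁺]^2 / ([Au³⁺]^3); log Q = -2.429.
E = E° − (0.0592/n) log Q = +3.01 − (0.0592/6)(-2.429) = +3.034 V.

+3.034 V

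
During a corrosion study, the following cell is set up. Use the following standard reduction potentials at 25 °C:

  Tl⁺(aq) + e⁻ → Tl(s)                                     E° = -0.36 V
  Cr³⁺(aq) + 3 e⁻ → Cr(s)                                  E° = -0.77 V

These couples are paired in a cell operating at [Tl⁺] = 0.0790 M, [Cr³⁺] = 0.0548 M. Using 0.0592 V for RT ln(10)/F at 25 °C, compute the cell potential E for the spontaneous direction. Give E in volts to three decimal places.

Tl⁺/Tl is the cathode (higher E°), Cr³⁺/Cr the anode: E°cell = -0.36 − (-0.77) = +0.41 V, n = 3.
Overall: 3 Tl⁺(aq) + Cr(s) → 3 Tl(s) + Cr³⁺(aq)
Q = [Cr³⁺] / ([Tl⁺]^3); log Q = 2.046.
E = E° − (0.0592/n) log Q = +0.41 − (0.0592/3)(2.046) = +0.370 V.

+0.370 V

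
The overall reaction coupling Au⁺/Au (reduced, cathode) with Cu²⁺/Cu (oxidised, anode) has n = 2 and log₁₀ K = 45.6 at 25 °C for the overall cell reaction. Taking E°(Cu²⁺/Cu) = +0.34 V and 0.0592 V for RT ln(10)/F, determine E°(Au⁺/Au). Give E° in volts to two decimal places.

E°cell = (0.0592/n)·log K = (0.0592/2)(45.6) = +1.350 V.
Since Au⁺/Au is the cathode and Cu²⁺/Cu the anode, E°cell = E°(Au⁺/Au) − E°(Cu²⁺/Cu).
So E°(Au⁺/Au) = E°cell + E°(Cu²⁺/Cu) = +1.350 + (+0.34) = +1.69 V.

+1.69 V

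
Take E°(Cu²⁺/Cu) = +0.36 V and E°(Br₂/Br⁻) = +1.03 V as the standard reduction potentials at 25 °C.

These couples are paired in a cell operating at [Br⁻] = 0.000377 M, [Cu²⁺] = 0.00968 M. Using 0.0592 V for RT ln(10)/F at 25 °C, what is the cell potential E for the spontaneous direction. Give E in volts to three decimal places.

+0.932 V

Br₂/Br⁻ is the cathode (higher E°), Cu²⁺/Cu the anode: E°cell = +1.03 − (+0.36) = +0.67 V, n = 2.
Overall: Br₂(l) + Cu(s) → 2 Br⁻(aq) + Cu²⁺(aq)
Q = [Br⁻]^2·[Cu²⁺]; log Q = -8.861.
E = E° − (0.0592/n) log Q = +0.67 − (0.0592/2)(-8.861) = +0.932 V.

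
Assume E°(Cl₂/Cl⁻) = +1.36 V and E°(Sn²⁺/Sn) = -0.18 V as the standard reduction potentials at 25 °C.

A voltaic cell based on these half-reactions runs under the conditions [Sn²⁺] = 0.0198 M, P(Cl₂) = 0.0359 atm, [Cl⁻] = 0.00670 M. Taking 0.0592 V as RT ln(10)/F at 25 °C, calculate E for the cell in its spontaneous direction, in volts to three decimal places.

+1.676 V

Cl₂/Cl⁻ is the cathode (higher E°), Sn²⁺/Sn the anode: E°cell = +1.36 − (-0.18) = +1.54 V, n = 2.
Overall: Cl₂(g) + Sn(s) → 2 Cl⁻(aq) + Sn²⁺(aq)
Q = [Cl⁻]^2·[Sn²⁺] / (P(Cl₂)); log Q = -4.606.
E = E° − (0.0592/n) log Q = +1.54 − (0.0592/2)(-4.606) = +1.676 V.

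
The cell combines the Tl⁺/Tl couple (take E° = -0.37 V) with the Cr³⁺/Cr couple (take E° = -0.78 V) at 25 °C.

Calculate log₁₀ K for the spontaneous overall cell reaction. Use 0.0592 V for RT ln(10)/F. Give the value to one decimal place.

Cathode: Tl⁺/Tl; anode: Cr³⁺/Cr. E°cell = +0.41 V, n = 3.
log K = nE°cell / 0.0592 = (3)(+0.41) / 0.0592 = 20.8.

20.8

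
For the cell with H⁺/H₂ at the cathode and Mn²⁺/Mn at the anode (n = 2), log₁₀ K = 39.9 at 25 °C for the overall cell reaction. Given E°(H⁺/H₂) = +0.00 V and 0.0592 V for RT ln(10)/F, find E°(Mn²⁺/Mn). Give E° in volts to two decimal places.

E°cell = (0.0592/n)·log K = (0.0592/2)(39.9) = +1.181 V.
Since H⁺/H₂ is the cathode and Mn²⁺/Mn the anode, E°cell = E°(H⁺/H₂) − E°(Mn²⁺/Mn).
So E°(Mn²⁺/Mn) = E°(H⁺/H₂) − E°cell = (+0.00) − (+1.181) = -1.18 V.

-1.18 V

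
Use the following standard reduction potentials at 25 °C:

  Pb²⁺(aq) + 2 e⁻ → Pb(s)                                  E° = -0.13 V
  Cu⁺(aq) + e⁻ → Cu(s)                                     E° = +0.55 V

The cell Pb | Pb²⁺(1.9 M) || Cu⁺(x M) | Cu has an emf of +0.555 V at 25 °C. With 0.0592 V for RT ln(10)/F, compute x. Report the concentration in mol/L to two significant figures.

Cu⁺/Cu is the cathode, Pb²⁺/Pb the anode: E°cell = +0.68 V, n = 2.
Overall reaction: 2 Cu⁺(aq) + Pb(s) → 2 Cu(s) + Pb²⁺(aq); Q = [Pb²⁺]^1/[Cu⁺]^2.
From E = E° − (0.0592/n) log Q: log Q = (E° − E)·n/0.0592 = (+0.68 − (+0.555))·2/0.0592 = 4.2230.
So 2·log[Cu⁺] = 1·log(1.9) − log Q = 0.2788 − (4.2230) = -3.9442; log[Cu⁺] = -3.9442 / 2 = -1.9721; [Cu⁺] = 10^(-1.9721) ≈ 0.011 M.

0.011 M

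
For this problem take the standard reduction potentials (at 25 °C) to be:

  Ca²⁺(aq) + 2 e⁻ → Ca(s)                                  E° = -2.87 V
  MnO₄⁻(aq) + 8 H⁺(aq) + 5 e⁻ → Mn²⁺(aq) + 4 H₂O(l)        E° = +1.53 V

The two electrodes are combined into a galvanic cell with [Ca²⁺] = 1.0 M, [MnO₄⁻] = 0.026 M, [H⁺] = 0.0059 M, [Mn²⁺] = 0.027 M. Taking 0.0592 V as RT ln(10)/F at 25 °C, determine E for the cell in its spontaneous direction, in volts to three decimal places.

+4.189 V

MnO₄⁻/Mn²⁺ is the cathode (higher E°), Ca²⁺/Ca the anode: E°cell = +1.53 − (-2.87) = +4.40 V, n = 10.
Overall: 2 MnO₄⁻(aq) + 16 H⁺(aq) + 5 Ca(s) → 2 Mn²⁺(aq) + 8 H₂O(l) + 5 Ca²⁺(aq)
Q = [Mn²⁺]^2·[Ca²⁺]^5 / ([MnO₄⁻]^2·[H⁺]^16); log Q = 35.699.
E = E° − (0.0592/n) log Q = +4.40 − (0.0592/10)(35.699) = +4.189 V.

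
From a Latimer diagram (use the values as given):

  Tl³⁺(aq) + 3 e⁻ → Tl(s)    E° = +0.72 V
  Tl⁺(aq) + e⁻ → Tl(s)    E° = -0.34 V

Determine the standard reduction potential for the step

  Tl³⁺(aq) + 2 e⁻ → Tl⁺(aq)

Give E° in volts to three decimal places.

+1.250 V

Sequential free energies add, so n₃E°₃ = n₁E°₁ + n₂E°₂.
With n₃ = 3, and the known step contributing 1×(-0.34) V, the unknown satisfies 2·E° = 3×(+0.72) − 1×(-0.34) = +2.500.
E° = +2.500 / 2 = +1.250 V.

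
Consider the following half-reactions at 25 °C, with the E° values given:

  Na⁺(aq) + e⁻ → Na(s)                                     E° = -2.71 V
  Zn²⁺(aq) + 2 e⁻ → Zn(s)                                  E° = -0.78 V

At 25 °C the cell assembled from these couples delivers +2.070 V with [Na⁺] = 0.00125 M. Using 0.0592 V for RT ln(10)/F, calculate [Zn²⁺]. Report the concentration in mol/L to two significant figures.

Zn²⁺/Zn is the cathode, Na⁺/Na the anode: E°cell = +1.93 V, n = 2.
Overall reaction: Zn²⁺(aq) + 2 Na(s) → Zn(s) + 2 Na⁺(aq); Q = [Na⁺]^2/[Zn²⁺]^1.
From E = E° − (0.0592/n) log Q: log Q = (E° − E)·n/0.0592 = (+1.93 − (+2.070))·2/0.0592 = -4.7297.
So 1·log[Zn²⁺] = 2·log(0.00125) − log Q = -5.8062 − (-4.7297) = -1.0765; [Zn²⁺] = 10^(-1.0765) ≈ 0.084 M.

0.084 M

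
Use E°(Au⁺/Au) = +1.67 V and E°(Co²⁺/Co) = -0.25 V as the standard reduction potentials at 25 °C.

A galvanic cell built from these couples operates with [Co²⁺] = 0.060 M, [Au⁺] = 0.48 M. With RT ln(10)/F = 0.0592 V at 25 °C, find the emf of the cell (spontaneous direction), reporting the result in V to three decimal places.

Au⁺/Au is the cathode (higher E°), Co²⁺/Co the anode: E°cell = +1.67 − (-0.25) = +1.92 V, n = 2.
Overall: 2 Au⁺(aq) + Co(s) → 2 Au(s) + Co²⁺(aq)
Q = [Co²⁺] / ([Au⁺]^2); log Q = -0.584.
E = E° − (0.0592/n) log Q = +1.92 − (0.0592/2)(-0.584) = +1.937 V.

+1.937 V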